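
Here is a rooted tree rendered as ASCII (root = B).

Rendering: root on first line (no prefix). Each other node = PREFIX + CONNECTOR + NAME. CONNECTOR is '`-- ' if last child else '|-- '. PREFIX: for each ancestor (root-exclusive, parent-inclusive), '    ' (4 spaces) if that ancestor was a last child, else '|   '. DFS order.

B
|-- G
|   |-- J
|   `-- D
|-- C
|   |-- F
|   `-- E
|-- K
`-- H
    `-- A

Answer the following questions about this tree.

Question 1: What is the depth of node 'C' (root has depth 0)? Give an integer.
Answer: 1

Derivation:
Path from root to C: B -> C
Depth = number of edges = 1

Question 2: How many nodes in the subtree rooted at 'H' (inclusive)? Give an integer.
Answer: 2

Derivation:
Subtree rooted at H contains: A, H
Count = 2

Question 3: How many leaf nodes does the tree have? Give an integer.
Answer: 6

Derivation:
Leaves (nodes with no children): A, D, E, F, J, K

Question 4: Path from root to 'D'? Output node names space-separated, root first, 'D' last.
Walk down from root: B -> G -> D

Answer: B G D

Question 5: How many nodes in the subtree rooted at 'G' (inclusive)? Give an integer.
Answer: 3

Derivation:
Subtree rooted at G contains: D, G, J
Count = 3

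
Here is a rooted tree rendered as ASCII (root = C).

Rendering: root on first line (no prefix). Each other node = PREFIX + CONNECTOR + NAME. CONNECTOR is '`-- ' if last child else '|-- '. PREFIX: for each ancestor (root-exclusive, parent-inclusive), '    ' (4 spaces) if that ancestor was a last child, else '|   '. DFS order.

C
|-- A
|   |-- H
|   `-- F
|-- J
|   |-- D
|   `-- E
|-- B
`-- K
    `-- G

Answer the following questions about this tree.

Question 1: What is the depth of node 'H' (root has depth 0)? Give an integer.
Path from root to H: C -> A -> H
Depth = number of edges = 2

Answer: 2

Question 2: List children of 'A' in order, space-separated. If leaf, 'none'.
Node A's children (from adjacency): H, F

Answer: H F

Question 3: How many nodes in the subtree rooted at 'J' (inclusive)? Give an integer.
Answer: 3

Derivation:
Subtree rooted at J contains: D, E, J
Count = 3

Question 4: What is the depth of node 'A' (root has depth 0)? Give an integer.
Answer: 1

Derivation:
Path from root to A: C -> A
Depth = number of edges = 1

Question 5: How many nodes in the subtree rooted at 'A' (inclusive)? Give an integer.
Answer: 3

Derivation:
Subtree rooted at A contains: A, F, H
Count = 3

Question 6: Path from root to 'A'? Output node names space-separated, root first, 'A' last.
Walk down from root: C -> A

Answer: C A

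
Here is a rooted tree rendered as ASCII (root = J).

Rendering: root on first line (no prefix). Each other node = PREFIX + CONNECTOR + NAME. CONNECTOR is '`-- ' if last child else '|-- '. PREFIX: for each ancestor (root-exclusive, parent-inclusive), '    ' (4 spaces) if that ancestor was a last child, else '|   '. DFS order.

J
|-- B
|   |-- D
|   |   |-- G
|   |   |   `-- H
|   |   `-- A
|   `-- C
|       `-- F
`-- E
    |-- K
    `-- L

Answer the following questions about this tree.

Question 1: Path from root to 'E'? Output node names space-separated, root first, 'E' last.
Answer: J E

Derivation:
Walk down from root: J -> E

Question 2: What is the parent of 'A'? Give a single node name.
Scan adjacency: A appears as child of D

Answer: D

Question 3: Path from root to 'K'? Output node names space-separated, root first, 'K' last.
Walk down from root: J -> E -> K

Answer: J E K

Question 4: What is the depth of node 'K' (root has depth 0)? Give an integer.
Path from root to K: J -> E -> K
Depth = number of edges = 2

Answer: 2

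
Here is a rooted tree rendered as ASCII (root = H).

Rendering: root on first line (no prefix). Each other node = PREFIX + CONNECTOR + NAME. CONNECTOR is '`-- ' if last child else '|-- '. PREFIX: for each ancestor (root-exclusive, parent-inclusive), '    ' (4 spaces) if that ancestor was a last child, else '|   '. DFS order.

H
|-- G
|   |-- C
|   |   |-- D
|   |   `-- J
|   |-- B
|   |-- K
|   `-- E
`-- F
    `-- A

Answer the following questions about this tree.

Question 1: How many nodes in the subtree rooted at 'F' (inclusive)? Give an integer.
Subtree rooted at F contains: A, F
Count = 2

Answer: 2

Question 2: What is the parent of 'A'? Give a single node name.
Scan adjacency: A appears as child of F

Answer: F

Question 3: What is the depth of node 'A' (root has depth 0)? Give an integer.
Answer: 2

Derivation:
Path from root to A: H -> F -> A
Depth = number of edges = 2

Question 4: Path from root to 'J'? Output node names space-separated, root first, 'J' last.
Walk down from root: H -> G -> C -> J

Answer: H G C J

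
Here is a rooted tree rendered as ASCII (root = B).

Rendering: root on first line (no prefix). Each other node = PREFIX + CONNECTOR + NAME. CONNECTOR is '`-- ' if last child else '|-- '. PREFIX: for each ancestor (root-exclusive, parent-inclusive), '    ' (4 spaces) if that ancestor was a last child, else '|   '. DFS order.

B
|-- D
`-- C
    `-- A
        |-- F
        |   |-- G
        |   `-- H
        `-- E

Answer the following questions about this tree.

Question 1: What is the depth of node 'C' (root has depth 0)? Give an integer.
Path from root to C: B -> C
Depth = number of edges = 1

Answer: 1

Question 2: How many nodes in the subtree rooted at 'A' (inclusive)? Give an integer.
Subtree rooted at A contains: A, E, F, G, H
Count = 5

Answer: 5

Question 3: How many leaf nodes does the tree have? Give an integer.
Leaves (nodes with no children): D, E, G, H

Answer: 4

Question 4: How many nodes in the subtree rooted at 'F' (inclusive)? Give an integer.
Subtree rooted at F contains: F, G, H
Count = 3

Answer: 3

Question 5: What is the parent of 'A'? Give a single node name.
Scan adjacency: A appears as child of C

Answer: C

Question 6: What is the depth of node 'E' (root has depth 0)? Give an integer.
Answer: 3

Derivation:
Path from root to E: B -> C -> A -> E
Depth = number of edges = 3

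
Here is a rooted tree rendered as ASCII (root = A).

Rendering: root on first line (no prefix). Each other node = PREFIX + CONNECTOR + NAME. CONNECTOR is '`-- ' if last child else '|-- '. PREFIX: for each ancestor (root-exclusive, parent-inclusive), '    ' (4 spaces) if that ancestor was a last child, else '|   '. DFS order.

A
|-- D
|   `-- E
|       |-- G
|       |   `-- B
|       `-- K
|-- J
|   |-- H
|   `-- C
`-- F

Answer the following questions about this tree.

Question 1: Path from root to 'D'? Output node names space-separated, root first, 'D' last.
Walk down from root: A -> D

Answer: A D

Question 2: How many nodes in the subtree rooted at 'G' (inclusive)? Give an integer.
Subtree rooted at G contains: B, G
Count = 2

Answer: 2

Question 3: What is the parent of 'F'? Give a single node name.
Answer: A

Derivation:
Scan adjacency: F appears as child of A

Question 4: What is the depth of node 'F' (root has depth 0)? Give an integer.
Answer: 1

Derivation:
Path from root to F: A -> F
Depth = number of edges = 1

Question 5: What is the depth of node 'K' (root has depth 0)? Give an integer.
Path from root to K: A -> D -> E -> K
Depth = number of edges = 3

Answer: 3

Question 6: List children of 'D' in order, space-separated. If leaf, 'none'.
Answer: E

Derivation:
Node D's children (from adjacency): E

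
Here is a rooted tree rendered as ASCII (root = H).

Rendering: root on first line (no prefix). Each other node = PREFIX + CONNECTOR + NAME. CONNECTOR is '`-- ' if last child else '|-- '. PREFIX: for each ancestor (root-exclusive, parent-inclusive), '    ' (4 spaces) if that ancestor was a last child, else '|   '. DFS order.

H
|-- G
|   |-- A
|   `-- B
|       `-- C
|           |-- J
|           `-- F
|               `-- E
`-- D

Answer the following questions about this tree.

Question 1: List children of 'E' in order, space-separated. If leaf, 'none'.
Node E's children (from adjacency): (leaf)

Answer: none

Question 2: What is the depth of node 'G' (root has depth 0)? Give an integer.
Answer: 1

Derivation:
Path from root to G: H -> G
Depth = number of edges = 1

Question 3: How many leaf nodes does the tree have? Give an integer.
Answer: 4

Derivation:
Leaves (nodes with no children): A, D, E, J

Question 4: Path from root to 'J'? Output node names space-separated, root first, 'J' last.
Walk down from root: H -> G -> B -> C -> J

Answer: H G B C J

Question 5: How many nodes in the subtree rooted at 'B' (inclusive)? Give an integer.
Answer: 5

Derivation:
Subtree rooted at B contains: B, C, E, F, J
Count = 5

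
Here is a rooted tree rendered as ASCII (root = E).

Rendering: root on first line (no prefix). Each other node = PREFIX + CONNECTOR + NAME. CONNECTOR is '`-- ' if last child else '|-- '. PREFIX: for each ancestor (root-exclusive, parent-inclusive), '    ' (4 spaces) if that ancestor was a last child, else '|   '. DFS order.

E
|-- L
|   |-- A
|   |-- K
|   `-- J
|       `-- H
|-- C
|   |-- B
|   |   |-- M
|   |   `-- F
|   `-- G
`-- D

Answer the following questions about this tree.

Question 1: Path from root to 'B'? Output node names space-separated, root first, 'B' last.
Answer: E C B

Derivation:
Walk down from root: E -> C -> B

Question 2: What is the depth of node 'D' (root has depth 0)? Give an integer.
Answer: 1

Derivation:
Path from root to D: E -> D
Depth = number of edges = 1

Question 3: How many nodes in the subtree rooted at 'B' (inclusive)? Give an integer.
Answer: 3

Derivation:
Subtree rooted at B contains: B, F, M
Count = 3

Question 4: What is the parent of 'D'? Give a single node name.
Answer: E

Derivation:
Scan adjacency: D appears as child of E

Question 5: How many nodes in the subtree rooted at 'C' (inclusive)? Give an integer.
Subtree rooted at C contains: B, C, F, G, M
Count = 5

Answer: 5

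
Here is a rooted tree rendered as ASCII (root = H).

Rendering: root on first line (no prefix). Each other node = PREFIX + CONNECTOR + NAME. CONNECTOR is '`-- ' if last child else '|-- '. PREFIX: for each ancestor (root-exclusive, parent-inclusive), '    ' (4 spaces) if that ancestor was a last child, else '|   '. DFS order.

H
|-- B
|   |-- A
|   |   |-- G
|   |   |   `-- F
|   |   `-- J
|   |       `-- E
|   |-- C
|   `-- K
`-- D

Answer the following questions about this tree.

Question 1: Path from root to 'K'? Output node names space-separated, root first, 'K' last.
Walk down from root: H -> B -> K

Answer: H B K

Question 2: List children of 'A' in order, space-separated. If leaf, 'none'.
Answer: G J

Derivation:
Node A's children (from adjacency): G, J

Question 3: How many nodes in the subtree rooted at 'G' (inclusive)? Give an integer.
Subtree rooted at G contains: F, G
Count = 2

Answer: 2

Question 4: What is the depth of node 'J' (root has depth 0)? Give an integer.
Path from root to J: H -> B -> A -> J
Depth = number of edges = 3

Answer: 3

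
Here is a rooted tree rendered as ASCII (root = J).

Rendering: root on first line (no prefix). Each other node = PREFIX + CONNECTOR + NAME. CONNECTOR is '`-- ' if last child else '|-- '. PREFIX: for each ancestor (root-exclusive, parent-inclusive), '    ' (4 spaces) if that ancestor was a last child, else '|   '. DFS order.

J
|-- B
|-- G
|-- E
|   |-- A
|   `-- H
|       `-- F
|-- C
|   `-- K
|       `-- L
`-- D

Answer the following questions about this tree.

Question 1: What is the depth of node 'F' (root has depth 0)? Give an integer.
Answer: 3

Derivation:
Path from root to F: J -> E -> H -> F
Depth = number of edges = 3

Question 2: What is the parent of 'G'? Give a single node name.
Answer: J

Derivation:
Scan adjacency: G appears as child of J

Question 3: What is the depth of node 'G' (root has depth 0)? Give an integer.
Path from root to G: J -> G
Depth = number of edges = 1

Answer: 1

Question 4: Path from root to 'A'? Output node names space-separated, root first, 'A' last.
Walk down from root: J -> E -> A

Answer: J E A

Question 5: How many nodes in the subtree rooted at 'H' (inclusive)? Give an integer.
Answer: 2

Derivation:
Subtree rooted at H contains: F, H
Count = 2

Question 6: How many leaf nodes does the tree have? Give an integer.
Leaves (nodes with no children): A, B, D, F, G, L

Answer: 6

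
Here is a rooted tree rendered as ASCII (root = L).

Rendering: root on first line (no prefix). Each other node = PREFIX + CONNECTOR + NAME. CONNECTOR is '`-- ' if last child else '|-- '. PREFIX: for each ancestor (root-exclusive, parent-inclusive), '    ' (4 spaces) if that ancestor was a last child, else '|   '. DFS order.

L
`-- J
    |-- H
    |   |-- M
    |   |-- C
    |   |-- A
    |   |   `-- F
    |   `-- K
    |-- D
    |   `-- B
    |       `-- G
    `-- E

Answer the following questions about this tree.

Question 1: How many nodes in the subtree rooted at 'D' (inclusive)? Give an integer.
Answer: 3

Derivation:
Subtree rooted at D contains: B, D, G
Count = 3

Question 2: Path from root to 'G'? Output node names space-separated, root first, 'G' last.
Answer: L J D B G

Derivation:
Walk down from root: L -> J -> D -> B -> G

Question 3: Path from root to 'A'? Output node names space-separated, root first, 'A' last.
Answer: L J H A

Derivation:
Walk down from root: L -> J -> H -> A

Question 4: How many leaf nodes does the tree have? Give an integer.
Leaves (nodes with no children): C, E, F, G, K, M

Answer: 6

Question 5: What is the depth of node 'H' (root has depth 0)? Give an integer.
Answer: 2

Derivation:
Path from root to H: L -> J -> H
Depth = number of edges = 2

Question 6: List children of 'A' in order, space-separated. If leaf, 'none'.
Answer: F

Derivation:
Node A's children (from adjacency): F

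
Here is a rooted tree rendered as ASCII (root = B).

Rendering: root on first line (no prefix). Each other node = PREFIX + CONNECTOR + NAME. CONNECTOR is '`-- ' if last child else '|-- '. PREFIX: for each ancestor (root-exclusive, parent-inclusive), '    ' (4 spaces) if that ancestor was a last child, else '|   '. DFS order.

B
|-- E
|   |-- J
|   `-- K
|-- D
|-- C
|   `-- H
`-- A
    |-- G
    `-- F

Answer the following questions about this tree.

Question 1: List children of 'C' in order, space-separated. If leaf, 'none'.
Answer: H

Derivation:
Node C's children (from adjacency): H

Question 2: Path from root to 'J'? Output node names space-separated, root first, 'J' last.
Walk down from root: B -> E -> J

Answer: B E J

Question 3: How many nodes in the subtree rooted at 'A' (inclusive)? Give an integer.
Subtree rooted at A contains: A, F, G
Count = 3

Answer: 3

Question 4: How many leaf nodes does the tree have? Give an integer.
Leaves (nodes with no children): D, F, G, H, J, K

Answer: 6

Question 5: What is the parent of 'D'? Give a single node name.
Scan adjacency: D appears as child of B

Answer: B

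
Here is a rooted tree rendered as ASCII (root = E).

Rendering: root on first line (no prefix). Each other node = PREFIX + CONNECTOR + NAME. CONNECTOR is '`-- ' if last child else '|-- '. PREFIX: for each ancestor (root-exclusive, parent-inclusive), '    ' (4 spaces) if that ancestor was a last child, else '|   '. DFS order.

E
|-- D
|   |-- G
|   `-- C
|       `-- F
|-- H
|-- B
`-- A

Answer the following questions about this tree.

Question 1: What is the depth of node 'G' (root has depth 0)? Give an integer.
Answer: 2

Derivation:
Path from root to G: E -> D -> G
Depth = number of edges = 2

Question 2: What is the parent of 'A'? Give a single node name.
Answer: E

Derivation:
Scan adjacency: A appears as child of E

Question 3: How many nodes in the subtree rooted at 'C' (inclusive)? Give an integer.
Subtree rooted at C contains: C, F
Count = 2

Answer: 2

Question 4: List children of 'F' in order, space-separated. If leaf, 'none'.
Answer: none

Derivation:
Node F's children (from adjacency): (leaf)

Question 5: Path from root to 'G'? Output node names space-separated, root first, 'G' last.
Walk down from root: E -> D -> G

Answer: E D G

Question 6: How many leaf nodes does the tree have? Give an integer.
Answer: 5

Derivation:
Leaves (nodes with no children): A, B, F, G, H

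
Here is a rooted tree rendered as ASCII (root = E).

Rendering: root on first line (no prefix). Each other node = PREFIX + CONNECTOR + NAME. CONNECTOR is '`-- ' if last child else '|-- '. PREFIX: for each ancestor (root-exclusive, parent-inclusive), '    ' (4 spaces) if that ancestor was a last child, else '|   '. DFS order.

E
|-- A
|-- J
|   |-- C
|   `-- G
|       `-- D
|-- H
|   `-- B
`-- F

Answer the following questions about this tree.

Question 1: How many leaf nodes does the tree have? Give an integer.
Leaves (nodes with no children): A, B, C, D, F

Answer: 5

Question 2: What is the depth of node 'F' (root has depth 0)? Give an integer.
Answer: 1

Derivation:
Path from root to F: E -> F
Depth = number of edges = 1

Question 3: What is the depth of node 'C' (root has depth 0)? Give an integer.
Path from root to C: E -> J -> C
Depth = number of edges = 2

Answer: 2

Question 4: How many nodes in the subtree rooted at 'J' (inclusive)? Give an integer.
Answer: 4

Derivation:
Subtree rooted at J contains: C, D, G, J
Count = 4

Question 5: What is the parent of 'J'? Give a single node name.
Scan adjacency: J appears as child of E

Answer: E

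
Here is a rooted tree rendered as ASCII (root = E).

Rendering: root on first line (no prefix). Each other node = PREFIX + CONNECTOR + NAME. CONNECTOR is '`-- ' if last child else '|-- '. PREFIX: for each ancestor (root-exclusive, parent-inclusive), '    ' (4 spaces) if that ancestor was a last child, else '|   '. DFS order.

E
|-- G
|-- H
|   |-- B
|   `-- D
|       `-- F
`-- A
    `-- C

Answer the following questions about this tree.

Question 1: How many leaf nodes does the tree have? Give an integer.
Answer: 4

Derivation:
Leaves (nodes with no children): B, C, F, G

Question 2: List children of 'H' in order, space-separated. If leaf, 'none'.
Answer: B D

Derivation:
Node H's children (from adjacency): B, D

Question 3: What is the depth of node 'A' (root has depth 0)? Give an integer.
Path from root to A: E -> A
Depth = number of edges = 1

Answer: 1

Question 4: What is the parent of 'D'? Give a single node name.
Scan adjacency: D appears as child of H

Answer: H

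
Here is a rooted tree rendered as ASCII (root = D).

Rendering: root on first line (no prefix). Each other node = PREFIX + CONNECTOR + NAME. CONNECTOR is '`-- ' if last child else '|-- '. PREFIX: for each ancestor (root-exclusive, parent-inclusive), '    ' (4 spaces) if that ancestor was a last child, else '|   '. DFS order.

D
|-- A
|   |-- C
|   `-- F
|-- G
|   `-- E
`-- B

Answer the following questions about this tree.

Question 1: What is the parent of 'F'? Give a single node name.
Answer: A

Derivation:
Scan adjacency: F appears as child of A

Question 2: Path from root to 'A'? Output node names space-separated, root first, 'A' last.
Answer: D A

Derivation:
Walk down from root: D -> A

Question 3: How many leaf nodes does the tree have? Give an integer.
Answer: 4

Derivation:
Leaves (nodes with no children): B, C, E, F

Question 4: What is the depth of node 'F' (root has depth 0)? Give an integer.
Answer: 2

Derivation:
Path from root to F: D -> A -> F
Depth = number of edges = 2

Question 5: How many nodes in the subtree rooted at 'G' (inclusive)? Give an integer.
Subtree rooted at G contains: E, G
Count = 2

Answer: 2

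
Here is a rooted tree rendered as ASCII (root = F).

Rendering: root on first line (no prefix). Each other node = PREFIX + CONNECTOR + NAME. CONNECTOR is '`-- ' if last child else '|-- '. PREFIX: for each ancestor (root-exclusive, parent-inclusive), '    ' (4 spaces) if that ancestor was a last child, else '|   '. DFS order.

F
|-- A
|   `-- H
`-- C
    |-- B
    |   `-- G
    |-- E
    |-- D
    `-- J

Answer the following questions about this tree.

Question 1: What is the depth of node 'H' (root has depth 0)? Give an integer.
Answer: 2

Derivation:
Path from root to H: F -> A -> H
Depth = number of edges = 2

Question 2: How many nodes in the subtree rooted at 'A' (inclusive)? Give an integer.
Subtree rooted at A contains: A, H
Count = 2

Answer: 2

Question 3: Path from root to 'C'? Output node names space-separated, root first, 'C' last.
Walk down from root: F -> C

Answer: F C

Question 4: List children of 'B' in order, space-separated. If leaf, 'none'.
Answer: G

Derivation:
Node B's children (from adjacency): G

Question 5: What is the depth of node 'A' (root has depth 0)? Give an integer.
Answer: 1

Derivation:
Path from root to A: F -> A
Depth = number of edges = 1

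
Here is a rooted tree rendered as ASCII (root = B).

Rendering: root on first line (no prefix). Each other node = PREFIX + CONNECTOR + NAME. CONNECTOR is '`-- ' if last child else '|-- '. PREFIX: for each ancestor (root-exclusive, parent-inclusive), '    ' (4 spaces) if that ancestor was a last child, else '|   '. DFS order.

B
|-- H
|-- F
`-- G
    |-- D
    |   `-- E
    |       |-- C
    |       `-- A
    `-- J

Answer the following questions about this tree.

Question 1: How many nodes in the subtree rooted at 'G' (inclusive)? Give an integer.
Answer: 6

Derivation:
Subtree rooted at G contains: A, C, D, E, G, J
Count = 6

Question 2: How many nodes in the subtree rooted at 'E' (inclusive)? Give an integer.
Answer: 3

Derivation:
Subtree rooted at E contains: A, C, E
Count = 3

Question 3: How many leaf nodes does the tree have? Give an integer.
Leaves (nodes with no children): A, C, F, H, J

Answer: 5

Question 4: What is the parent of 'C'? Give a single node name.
Answer: E

Derivation:
Scan adjacency: C appears as child of E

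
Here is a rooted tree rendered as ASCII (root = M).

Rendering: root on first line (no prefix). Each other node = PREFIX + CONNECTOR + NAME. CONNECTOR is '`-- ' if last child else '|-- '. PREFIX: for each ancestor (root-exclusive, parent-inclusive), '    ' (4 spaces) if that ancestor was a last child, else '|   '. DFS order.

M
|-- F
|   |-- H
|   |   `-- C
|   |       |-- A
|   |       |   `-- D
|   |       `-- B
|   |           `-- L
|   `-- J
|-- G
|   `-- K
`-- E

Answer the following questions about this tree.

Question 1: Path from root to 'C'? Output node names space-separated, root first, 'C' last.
Walk down from root: M -> F -> H -> C

Answer: M F H C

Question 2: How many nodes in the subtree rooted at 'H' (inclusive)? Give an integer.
Answer: 6

Derivation:
Subtree rooted at H contains: A, B, C, D, H, L
Count = 6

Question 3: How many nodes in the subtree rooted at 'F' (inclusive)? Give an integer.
Answer: 8

Derivation:
Subtree rooted at F contains: A, B, C, D, F, H, J, L
Count = 8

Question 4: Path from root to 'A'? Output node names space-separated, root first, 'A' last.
Answer: M F H C A

Derivation:
Walk down from root: M -> F -> H -> C -> A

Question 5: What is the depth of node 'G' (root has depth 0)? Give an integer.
Answer: 1

Derivation:
Path from root to G: M -> G
Depth = number of edges = 1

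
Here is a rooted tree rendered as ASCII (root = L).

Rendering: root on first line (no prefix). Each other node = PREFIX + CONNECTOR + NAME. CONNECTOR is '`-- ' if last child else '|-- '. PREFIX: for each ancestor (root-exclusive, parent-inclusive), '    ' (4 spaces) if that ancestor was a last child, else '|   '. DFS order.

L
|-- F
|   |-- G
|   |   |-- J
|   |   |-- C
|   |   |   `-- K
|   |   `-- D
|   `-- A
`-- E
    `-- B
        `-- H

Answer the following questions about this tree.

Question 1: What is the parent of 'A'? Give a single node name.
Scan adjacency: A appears as child of F

Answer: F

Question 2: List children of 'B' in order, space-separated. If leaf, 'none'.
Node B's children (from adjacency): H

Answer: H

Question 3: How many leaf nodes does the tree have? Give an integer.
Leaves (nodes with no children): A, D, H, J, K

Answer: 5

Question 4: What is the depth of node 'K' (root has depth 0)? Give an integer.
Answer: 4

Derivation:
Path from root to K: L -> F -> G -> C -> K
Depth = number of edges = 4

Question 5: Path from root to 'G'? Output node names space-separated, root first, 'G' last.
Walk down from root: L -> F -> G

Answer: L F G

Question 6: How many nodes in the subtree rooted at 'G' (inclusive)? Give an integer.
Subtree rooted at G contains: C, D, G, J, K
Count = 5

Answer: 5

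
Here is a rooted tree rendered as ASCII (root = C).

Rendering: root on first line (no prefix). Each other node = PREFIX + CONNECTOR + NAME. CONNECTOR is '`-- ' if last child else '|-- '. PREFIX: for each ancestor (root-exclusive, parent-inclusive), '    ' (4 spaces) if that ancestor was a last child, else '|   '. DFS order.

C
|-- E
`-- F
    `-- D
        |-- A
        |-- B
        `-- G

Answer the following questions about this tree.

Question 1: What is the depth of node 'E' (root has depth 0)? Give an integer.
Path from root to E: C -> E
Depth = number of edges = 1

Answer: 1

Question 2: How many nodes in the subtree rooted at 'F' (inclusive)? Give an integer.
Answer: 5

Derivation:
Subtree rooted at F contains: A, B, D, F, G
Count = 5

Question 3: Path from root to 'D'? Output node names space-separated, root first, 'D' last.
Walk down from root: C -> F -> D

Answer: C F D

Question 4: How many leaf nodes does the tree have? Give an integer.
Answer: 4

Derivation:
Leaves (nodes with no children): A, B, E, G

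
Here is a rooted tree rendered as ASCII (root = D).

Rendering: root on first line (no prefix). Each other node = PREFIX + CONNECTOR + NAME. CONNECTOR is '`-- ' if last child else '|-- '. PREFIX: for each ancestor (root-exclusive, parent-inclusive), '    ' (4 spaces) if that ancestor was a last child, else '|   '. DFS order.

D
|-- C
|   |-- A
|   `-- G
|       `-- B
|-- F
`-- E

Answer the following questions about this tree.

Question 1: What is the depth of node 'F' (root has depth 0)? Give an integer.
Answer: 1

Derivation:
Path from root to F: D -> F
Depth = number of edges = 1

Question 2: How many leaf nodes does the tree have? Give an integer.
Leaves (nodes with no children): A, B, E, F

Answer: 4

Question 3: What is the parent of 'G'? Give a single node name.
Answer: C

Derivation:
Scan adjacency: G appears as child of C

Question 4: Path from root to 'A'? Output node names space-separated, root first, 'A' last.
Answer: D C A

Derivation:
Walk down from root: D -> C -> A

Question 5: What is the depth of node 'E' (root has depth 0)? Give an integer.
Path from root to E: D -> E
Depth = number of edges = 1

Answer: 1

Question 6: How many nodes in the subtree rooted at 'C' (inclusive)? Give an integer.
Subtree rooted at C contains: A, B, C, G
Count = 4

Answer: 4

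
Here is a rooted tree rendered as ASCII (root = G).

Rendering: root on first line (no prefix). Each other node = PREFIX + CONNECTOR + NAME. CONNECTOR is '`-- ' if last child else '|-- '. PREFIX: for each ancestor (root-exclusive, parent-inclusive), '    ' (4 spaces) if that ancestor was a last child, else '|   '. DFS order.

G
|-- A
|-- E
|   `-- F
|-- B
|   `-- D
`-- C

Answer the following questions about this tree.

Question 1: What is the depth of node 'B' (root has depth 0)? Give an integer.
Answer: 1

Derivation:
Path from root to B: G -> B
Depth = number of edges = 1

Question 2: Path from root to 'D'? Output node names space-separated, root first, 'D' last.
Walk down from root: G -> B -> D

Answer: G B D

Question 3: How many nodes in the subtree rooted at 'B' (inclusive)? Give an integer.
Subtree rooted at B contains: B, D
Count = 2

Answer: 2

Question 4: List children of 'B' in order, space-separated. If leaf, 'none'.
Node B's children (from adjacency): D

Answer: D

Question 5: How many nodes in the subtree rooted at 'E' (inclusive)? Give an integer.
Subtree rooted at E contains: E, F
Count = 2

Answer: 2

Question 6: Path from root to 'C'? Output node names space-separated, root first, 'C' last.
Answer: G C

Derivation:
Walk down from root: G -> C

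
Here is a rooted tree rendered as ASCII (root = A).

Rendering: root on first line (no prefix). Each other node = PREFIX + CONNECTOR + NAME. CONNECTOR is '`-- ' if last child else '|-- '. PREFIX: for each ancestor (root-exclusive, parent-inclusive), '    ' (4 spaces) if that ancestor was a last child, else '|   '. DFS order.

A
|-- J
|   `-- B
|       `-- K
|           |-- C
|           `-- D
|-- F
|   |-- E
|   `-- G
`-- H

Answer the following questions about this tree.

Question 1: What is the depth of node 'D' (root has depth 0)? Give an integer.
Answer: 4

Derivation:
Path from root to D: A -> J -> B -> K -> D
Depth = number of edges = 4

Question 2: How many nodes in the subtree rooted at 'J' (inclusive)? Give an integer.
Subtree rooted at J contains: B, C, D, J, K
Count = 5

Answer: 5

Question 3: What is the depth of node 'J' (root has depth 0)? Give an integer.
Path from root to J: A -> J
Depth = number of edges = 1

Answer: 1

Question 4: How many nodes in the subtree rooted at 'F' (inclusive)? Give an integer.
Subtree rooted at F contains: E, F, G
Count = 3

Answer: 3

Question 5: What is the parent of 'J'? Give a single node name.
Answer: A

Derivation:
Scan adjacency: J appears as child of A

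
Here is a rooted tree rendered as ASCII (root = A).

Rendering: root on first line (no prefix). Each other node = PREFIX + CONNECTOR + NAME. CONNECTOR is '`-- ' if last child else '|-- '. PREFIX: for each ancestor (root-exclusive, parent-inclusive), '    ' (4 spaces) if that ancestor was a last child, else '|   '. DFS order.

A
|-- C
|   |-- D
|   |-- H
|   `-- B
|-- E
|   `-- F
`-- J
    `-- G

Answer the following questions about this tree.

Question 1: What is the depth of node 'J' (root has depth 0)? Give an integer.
Path from root to J: A -> J
Depth = number of edges = 1

Answer: 1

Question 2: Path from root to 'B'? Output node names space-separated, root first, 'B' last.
Answer: A C B

Derivation:
Walk down from root: A -> C -> B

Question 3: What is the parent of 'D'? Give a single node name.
Answer: C

Derivation:
Scan adjacency: D appears as child of C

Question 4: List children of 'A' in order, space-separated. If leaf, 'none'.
Node A's children (from adjacency): C, E, J

Answer: C E J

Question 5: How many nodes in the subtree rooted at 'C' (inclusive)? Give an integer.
Answer: 4

Derivation:
Subtree rooted at C contains: B, C, D, H
Count = 4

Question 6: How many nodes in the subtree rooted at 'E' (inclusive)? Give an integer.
Subtree rooted at E contains: E, F
Count = 2

Answer: 2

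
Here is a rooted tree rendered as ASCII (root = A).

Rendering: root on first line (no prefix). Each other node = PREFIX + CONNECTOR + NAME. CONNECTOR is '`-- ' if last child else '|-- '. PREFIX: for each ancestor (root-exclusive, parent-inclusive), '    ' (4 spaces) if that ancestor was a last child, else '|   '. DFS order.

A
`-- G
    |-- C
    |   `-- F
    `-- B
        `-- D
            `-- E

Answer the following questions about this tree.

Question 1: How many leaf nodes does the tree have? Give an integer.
Leaves (nodes with no children): E, F

Answer: 2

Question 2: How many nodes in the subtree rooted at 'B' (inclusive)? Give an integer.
Subtree rooted at B contains: B, D, E
Count = 3

Answer: 3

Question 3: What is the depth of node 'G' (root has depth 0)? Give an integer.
Answer: 1

Derivation:
Path from root to G: A -> G
Depth = number of edges = 1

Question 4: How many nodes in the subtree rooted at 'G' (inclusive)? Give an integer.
Answer: 6

Derivation:
Subtree rooted at G contains: B, C, D, E, F, G
Count = 6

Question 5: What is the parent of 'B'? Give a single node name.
Answer: G

Derivation:
Scan adjacency: B appears as child of G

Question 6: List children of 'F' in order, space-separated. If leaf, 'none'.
Node F's children (from adjacency): (leaf)

Answer: none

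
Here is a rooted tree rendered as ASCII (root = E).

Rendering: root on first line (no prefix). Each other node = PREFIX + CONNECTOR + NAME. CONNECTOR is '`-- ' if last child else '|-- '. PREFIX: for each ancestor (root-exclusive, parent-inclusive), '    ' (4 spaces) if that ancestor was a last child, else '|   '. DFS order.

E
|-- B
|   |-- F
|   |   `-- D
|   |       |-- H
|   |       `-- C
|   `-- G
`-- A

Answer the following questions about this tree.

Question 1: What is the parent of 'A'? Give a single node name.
Answer: E

Derivation:
Scan adjacency: A appears as child of E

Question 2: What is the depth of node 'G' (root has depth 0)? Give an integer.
Path from root to G: E -> B -> G
Depth = number of edges = 2

Answer: 2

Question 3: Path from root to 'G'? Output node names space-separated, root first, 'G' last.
Answer: E B G

Derivation:
Walk down from root: E -> B -> G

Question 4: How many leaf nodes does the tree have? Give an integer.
Answer: 4

Derivation:
Leaves (nodes with no children): A, C, G, H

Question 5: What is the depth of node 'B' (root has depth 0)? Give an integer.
Path from root to B: E -> B
Depth = number of edges = 1

Answer: 1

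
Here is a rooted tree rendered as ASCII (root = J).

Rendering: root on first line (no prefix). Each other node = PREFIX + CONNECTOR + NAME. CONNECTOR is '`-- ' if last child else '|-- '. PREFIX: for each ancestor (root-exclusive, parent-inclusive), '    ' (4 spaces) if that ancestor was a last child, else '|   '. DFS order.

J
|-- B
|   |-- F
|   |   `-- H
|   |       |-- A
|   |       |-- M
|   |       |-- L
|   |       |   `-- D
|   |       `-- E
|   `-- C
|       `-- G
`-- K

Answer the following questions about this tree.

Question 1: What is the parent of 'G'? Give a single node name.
Scan adjacency: G appears as child of C

Answer: C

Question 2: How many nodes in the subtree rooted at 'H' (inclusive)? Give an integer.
Subtree rooted at H contains: A, D, E, H, L, M
Count = 6

Answer: 6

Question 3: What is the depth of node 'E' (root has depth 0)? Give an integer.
Answer: 4

Derivation:
Path from root to E: J -> B -> F -> H -> E
Depth = number of edges = 4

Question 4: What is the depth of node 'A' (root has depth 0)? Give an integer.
Path from root to A: J -> B -> F -> H -> A
Depth = number of edges = 4

Answer: 4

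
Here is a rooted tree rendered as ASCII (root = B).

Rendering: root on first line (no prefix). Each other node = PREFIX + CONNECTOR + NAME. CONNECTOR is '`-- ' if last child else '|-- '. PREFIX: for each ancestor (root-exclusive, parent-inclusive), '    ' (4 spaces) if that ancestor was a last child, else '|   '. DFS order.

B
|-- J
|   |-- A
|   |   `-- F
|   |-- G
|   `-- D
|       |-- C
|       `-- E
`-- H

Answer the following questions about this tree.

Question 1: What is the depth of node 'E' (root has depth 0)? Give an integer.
Path from root to E: B -> J -> D -> E
Depth = number of edges = 3

Answer: 3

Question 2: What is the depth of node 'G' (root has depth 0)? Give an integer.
Answer: 2

Derivation:
Path from root to G: B -> J -> G
Depth = number of edges = 2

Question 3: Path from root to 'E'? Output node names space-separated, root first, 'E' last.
Answer: B J D E

Derivation:
Walk down from root: B -> J -> D -> E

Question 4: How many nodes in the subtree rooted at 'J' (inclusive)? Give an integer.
Answer: 7

Derivation:
Subtree rooted at J contains: A, C, D, E, F, G, J
Count = 7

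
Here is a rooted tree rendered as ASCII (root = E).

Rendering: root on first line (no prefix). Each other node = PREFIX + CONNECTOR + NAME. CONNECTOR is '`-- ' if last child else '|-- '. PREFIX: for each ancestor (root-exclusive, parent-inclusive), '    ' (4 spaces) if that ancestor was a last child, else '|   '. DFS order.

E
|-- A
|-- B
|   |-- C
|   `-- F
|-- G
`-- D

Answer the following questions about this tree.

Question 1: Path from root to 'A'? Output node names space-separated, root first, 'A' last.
Walk down from root: E -> A

Answer: E A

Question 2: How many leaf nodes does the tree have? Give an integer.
Answer: 5

Derivation:
Leaves (nodes with no children): A, C, D, F, G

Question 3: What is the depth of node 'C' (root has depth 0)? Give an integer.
Answer: 2

Derivation:
Path from root to C: E -> B -> C
Depth = number of edges = 2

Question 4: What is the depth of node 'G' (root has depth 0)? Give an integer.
Answer: 1

Derivation:
Path from root to G: E -> G
Depth = number of edges = 1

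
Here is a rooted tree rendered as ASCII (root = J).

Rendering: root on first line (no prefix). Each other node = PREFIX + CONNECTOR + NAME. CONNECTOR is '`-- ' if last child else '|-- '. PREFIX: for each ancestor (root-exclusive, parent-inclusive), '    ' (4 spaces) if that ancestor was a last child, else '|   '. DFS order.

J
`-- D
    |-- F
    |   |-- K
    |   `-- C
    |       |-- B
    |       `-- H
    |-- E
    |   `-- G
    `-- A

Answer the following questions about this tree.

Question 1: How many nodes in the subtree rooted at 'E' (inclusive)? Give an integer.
Answer: 2

Derivation:
Subtree rooted at E contains: E, G
Count = 2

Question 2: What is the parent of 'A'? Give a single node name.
Answer: D

Derivation:
Scan adjacency: A appears as child of D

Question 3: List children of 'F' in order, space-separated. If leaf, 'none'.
Answer: K C

Derivation:
Node F's children (from adjacency): K, C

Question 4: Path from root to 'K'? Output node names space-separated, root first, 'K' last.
Answer: J D F K

Derivation:
Walk down from root: J -> D -> F -> K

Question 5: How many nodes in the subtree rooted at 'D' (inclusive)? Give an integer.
Subtree rooted at D contains: A, B, C, D, E, F, G, H, K
Count = 9

Answer: 9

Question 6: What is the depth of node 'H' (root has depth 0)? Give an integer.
Path from root to H: J -> D -> F -> C -> H
Depth = number of edges = 4

Answer: 4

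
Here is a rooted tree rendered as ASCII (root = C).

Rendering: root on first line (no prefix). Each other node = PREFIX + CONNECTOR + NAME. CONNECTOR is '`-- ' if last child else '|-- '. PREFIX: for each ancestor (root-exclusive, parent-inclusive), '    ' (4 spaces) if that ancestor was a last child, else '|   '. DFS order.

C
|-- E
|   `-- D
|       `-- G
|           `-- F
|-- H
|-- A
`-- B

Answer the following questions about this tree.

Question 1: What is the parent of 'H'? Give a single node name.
Answer: C

Derivation:
Scan adjacency: H appears as child of C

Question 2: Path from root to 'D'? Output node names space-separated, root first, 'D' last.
Walk down from root: C -> E -> D

Answer: C E D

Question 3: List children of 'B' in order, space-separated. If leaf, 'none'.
Answer: none

Derivation:
Node B's children (from adjacency): (leaf)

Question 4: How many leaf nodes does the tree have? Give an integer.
Answer: 4

Derivation:
Leaves (nodes with no children): A, B, F, H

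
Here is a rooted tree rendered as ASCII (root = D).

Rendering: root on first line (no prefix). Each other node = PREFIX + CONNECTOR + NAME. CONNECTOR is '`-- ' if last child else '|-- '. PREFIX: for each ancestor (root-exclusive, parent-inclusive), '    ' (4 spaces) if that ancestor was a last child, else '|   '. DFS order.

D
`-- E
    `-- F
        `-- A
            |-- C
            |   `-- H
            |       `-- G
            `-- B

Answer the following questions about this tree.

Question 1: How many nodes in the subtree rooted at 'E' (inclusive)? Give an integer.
Subtree rooted at E contains: A, B, C, E, F, G, H
Count = 7

Answer: 7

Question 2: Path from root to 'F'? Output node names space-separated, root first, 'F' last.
Answer: D E F

Derivation:
Walk down from root: D -> E -> F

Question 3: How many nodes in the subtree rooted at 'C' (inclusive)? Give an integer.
Answer: 3

Derivation:
Subtree rooted at C contains: C, G, H
Count = 3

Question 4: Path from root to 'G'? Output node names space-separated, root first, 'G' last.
Walk down from root: D -> E -> F -> A -> C -> H -> G

Answer: D E F A C H G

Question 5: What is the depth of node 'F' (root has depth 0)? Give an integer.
Path from root to F: D -> E -> F
Depth = number of edges = 2

Answer: 2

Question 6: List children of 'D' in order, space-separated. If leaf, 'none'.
Node D's children (from adjacency): E

Answer: E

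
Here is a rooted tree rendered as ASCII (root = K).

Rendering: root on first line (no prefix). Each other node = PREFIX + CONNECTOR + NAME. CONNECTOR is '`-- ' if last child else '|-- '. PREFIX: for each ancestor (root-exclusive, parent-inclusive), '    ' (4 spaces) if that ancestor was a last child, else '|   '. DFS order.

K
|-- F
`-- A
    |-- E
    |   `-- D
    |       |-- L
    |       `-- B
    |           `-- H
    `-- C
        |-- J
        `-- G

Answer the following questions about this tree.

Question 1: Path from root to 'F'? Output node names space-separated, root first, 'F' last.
Answer: K F

Derivation:
Walk down from root: K -> F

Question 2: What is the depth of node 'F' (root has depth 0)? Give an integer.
Answer: 1

Derivation:
Path from root to F: K -> F
Depth = number of edges = 1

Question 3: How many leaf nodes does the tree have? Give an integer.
Leaves (nodes with no children): F, G, H, J, L

Answer: 5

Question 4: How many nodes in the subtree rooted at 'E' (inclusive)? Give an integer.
Answer: 5

Derivation:
Subtree rooted at E contains: B, D, E, H, L
Count = 5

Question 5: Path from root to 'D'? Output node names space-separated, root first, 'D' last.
Answer: K A E D

Derivation:
Walk down from root: K -> A -> E -> D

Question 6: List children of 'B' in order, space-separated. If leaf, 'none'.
Answer: H

Derivation:
Node B's children (from adjacency): H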